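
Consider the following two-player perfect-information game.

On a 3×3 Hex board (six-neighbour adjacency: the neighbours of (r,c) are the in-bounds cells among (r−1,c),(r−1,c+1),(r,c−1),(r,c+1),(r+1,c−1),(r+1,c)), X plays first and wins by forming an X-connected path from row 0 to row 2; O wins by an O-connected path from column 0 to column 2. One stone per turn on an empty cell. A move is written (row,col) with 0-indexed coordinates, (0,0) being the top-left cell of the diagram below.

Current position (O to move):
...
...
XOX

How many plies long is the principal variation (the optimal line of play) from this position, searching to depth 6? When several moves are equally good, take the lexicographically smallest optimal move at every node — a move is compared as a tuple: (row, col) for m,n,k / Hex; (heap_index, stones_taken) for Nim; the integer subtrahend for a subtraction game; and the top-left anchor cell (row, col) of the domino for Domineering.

PV length from [.../.../XOX]: 4 plies

[.../.../XOX] O move#1: (0,0):-1/O../.../XOX*, (0,1):-1/.O./.../XOX, (0,2):-1/..O/.../XOX, (1,0):-1/.../O../XOX, (1,1):-1/.../.O./XOX, (1,2):-1/.../..O/XOX
[O../.../XOX] X move#2: (0,1):+1/OX./.../XOX*, (0,2):+1/O.X/.../XOX, (1,0):+1/O../X../XOX, (1,1):+1/O../.X./XOX, (1,2):+1/O../..X/XOX
[OX./.../XOX] O move#3: (0,2):-1/OXO/.../XOX*, (1,0):-1/OX./O../XOX, (1,1):-1/OX./.O./XOX, (1,2):-1/OX./..O/XOX
[OXO/.../XOX] X move#4: (1,0):+1/OXO/X../XOX*, (1,1):+1/OXO/.X./XOX, (1,2):+1/OXO/..X/XOX
[OXO/X../XOX] end (terminal -1, O#5); searched .../.../XOX to 6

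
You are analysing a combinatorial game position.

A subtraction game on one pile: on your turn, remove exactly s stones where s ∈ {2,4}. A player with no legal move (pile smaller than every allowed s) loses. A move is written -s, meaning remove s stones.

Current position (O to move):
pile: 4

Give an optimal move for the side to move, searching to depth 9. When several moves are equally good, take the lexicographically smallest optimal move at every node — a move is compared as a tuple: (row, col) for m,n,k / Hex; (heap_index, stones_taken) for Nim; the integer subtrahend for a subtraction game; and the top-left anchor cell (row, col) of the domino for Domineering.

ply 1, O at 4 | -2=-1→2; -4=+1→0*
ply 2: 0 is terminal -1 (X); from 4 depth 9

O's best at [4]: -4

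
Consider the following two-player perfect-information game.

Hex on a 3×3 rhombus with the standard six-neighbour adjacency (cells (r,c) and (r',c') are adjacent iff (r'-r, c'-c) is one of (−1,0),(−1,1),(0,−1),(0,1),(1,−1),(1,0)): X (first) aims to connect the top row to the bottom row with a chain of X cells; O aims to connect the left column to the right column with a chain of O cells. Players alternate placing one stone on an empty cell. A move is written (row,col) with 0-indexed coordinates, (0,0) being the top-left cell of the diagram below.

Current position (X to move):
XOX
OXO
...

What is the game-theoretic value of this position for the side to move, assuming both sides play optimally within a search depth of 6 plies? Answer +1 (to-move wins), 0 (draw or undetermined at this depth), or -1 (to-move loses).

p1 X@[XOX/OXO/...]: (2,0)[XOX/OXO/X..]+1* (2,1)[XOX/OXO/.X.]+1 (2,2)[XOX/OXO/..X]+1
p2 O@[XOX/OXO/X..] terminal -1; root [XOX/OXO/...] d6

value(XOX/OXO/..., X) = +1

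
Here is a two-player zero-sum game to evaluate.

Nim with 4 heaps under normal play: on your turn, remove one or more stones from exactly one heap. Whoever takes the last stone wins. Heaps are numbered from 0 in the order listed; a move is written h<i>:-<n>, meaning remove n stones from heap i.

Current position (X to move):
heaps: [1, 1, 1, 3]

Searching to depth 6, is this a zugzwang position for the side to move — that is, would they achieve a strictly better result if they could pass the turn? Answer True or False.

ply 1, X at (1,1,1,3) | h0:-1=-1→(0,1,1,3); h1:-1=-1→(1,0,1,3); h2:-1=-1→(1,1,0,3); h3:-1=-1→(1,1,1,2); h3:-2=+1→(1,1,1,1)*; h3:-3=-1→(1,1,1,0)
ply 2, O at (1,1,1,1) | h0:-1=-1→(0,1,1,1)*; h1:-1=-1→(1,0,1,1); h2:-1=-1→(1,1,0,1); h3:-1=-1→(1,1,1,0)
ply 3, X at (0,1,1,1) | h1:-1=+1→(0,0,1,1)*; h2:-1=+1→(0,1,0,1); h3:-1=+1→(0,1,1,0)
ply 4, O at (0,0,1,1) | h2:-1=-1→(0,0,0,1)*; h3:-1=-1→(0,0,1,0)
ply 5, X at (0,0,0,1) | h3:-1=+1→(0,0,0,0)*
ply 6: (0,0,0,0) is terminal -1 (O); from (1,1,1,3) depth 6
if X skipped the turn, O would face:
~ ply 1, O at (1,1,1,3) | h0:-1=-1→(0,1,1,3); h1:-1=-1→(1,0,1,3); h2:-1=-1→(1,1,0,3); h3:-1=-1→(1,1,1,2); h3:-2=+1→(1,1,1,1)*; h3:-3=-1→(1,1,1,0)
~ ply 2, X at (1,1,1,1) | h0:-1=-1→(0,1,1,1)*; h1:-1=-1→(1,0,1,1); h2:-1=-1→(1,1,0,1); h3:-1=-1→(1,1,1,0)
~ ply 3, O at (0,1,1,1) | h1:-1=+1→(0,0,1,1)*; h2:-1=+1→(0,1,0,1); h3:-1=+1→(0,1,1,0)
~ ply 4, X at (0,0,1,1) | h2:-1=-1→(0,0,0,1)*; h3:-1=-1→(0,0,1,0)
~ ply 5, O at (0,0,0,1) | h3:-1=+1→(0,0,0,0)*
~ ply 6: (0,0,0,0) is terminal -1 (X); from (1,1,1,3) depth 6
compare (X): move=+1 vs pass=-1

zugzwang((1,1,1,3), X) = False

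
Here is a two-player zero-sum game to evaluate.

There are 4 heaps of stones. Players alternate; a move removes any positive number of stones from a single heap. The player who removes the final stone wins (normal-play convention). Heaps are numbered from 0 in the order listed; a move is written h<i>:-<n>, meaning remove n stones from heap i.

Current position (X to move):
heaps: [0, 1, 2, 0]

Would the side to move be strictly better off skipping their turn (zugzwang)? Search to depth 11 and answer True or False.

zugzwang((0,1,2,0), X) = False

[(0,1,2,0)] X move#1: h1:-1:-1/(0,0,2,0), h2:-1:+1/(0,1,1,0)*, h2:-2:-1/(0,1,0,0)
[(0,1,1,0)] O move#2: h1:-1:-1/(0,0,1,0)*, h2:-1:-1/(0,1,0,0)
[(0,0,1,0)] X move#3: h2:-1:+1/(0,0,0,0)*
[(0,0,0,0)] end (terminal -1, O#4); searched (0,1,2,0) to 11
if X skipped the turn, O would face:
~ [(0,1,2,0)] O move#1: h1:-1:-1/(0,0,2,0), h2:-1:+1/(0,1,1,0)*, h2:-2:-1/(0,1,0,0)
~ [(0,1,1,0)] X move#2: h1:-1:-1/(0,0,1,0)*, h2:-1:-1/(0,1,0,0)
~ [(0,0,1,0)] O move#3: h2:-1:+1/(0,0,0,0)*
~ [(0,0,0,0)] end (terminal -1, X#4); searched (0,1,2,0) to 11
compare (X): move=+1 vs pass=-1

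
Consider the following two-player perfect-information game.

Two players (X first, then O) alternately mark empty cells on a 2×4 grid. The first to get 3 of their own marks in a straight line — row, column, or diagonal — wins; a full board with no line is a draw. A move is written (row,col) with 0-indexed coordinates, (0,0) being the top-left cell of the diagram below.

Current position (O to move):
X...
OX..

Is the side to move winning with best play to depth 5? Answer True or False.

O winning at [X.../OX..]: False

p1 O@[X.../OX..]: (0,1)[XO../OX..]+0* (0,2)[X.O./OX..]+0 (0,3)[X..O/OX..]+0 (1,2)[X.../OXO.]+0 (1,3)[X.../OX.O]+0
p2 X@[XO../OX..]: (0,2)[XOX./OX..]+0* (0,3)[XO.X/OX..]+0 (1,2)[XO../OXX.]+0 (1,3)[XO../OX.X]+0
p3 O@[XOX./OX..]: (0,3)[XOXO/OX..]+0* (1,2)[XOX./OXO.]+0 (1,3)[XOX./OX.O]+0
p4 X@[XOXO/OX..]: (1,2)[XOXO/OXX.]+0* (1,3)[XOXO/OX.X]+0
p5 O@[XOXO/OXX.]: (1,3)[XOXO/OXXO]+0*
p6 X@[XOXO/OXXO] terminal +0; root [X.../OX..] d5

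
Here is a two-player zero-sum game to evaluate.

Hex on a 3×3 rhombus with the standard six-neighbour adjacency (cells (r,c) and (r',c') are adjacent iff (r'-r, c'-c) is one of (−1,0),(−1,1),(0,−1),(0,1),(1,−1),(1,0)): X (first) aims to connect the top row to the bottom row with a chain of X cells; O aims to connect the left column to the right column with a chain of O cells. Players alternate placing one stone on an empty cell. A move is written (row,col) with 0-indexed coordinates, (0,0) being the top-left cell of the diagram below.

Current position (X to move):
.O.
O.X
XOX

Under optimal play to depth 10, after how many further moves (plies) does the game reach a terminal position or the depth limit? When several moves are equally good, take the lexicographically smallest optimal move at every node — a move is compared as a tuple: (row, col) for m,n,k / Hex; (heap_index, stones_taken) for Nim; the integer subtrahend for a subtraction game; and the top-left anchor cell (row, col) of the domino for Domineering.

p1 X@[.O./O.X/XOX]: (0,0)[XO./O.X/XOX]-1 (0,2)[.OX/O.X/XOX]+1* (1,1)[.O./OXX/XOX]-1
p2 O@[.OX/O.X/XOX] terminal -1; root [.O./O.X/XOX] d10

PV length from [.O./O.X/XOX]: 1 ply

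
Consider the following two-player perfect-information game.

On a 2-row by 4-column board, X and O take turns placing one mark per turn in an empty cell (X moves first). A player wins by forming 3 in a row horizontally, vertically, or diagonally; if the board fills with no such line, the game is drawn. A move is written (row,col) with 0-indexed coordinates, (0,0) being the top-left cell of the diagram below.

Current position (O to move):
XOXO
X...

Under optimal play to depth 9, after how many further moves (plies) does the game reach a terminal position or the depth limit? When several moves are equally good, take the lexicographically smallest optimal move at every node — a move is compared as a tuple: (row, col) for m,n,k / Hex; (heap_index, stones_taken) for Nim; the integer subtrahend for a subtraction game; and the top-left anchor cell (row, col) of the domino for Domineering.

[XOXO/X...] O move#1: (1,1):+0/XOXO/XO..*, (1,2):+0/XOXO/X.O., (1,3):+0/XOXO/X..O
[XOXO/XO..] X move#2: (1,2):+0/XOXO/XOX.*, (1,3):+0/XOXO/XO.X
[XOXO/XOX.] O move#3: (1,3):+0/XOXO/XOXO*
[XOXO/XOXO] end (terminal +0, X#4); searched XOXO/X... to 9

PV length from [XOXO/X...]: 3 plies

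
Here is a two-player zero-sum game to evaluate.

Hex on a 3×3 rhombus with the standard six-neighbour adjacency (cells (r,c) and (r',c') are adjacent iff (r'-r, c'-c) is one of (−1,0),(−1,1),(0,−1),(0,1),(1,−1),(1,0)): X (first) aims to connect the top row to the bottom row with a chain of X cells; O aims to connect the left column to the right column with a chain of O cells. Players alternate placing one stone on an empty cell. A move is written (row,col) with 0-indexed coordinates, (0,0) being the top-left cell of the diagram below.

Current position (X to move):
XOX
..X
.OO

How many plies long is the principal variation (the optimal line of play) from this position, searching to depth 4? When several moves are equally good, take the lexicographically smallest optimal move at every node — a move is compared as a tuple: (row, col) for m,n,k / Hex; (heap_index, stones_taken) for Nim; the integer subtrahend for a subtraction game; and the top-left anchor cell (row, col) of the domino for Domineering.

PV length from [XOX/..X/.OO]: 3 plies

[XOX/..X/.OO] X move#1: (1,0):-1/XOX/X.X/.OO, (1,1):-1/XOX/.XX/.OO, (2,0):+1/XOX/..X/XOO*
[XOX/..X/XOO] O move#2: (1,0):-1/XOX/O.X/XOO*, (1,1):-1/XOX/.OX/XOO
[XOX/O.X/XOO] X move#3: (1,1):+1/XOX/OXX/XOO*
[XOX/OXX/XOO] end (terminal -1, O#4); searched XOX/..X/.OO to 4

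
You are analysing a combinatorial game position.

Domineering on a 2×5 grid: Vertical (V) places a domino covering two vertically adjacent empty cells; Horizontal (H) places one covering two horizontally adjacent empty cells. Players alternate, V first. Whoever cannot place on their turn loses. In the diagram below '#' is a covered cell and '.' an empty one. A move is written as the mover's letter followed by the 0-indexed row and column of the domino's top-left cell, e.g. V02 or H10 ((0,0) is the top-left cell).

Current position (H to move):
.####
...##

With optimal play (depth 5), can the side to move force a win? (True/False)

H winning at [.####/...##]: True

ply 1, H at .####/...## | H10=+1→.####/##.##*; H11=-1→.####/.####
ply 2: .####/##.## is terminal -1 (V); from .####/...## depth 5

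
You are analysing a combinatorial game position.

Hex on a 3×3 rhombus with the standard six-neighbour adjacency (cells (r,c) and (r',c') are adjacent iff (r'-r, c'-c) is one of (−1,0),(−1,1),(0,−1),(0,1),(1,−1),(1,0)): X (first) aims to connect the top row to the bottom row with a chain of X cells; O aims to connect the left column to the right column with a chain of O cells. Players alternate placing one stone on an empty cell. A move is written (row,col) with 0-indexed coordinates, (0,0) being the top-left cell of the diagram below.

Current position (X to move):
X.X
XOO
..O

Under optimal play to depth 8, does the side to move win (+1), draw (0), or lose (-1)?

[X.X/XOO/..O] X move#1: (0,1):-1/XXX/XOO/..O, (2,0):+1/X.X/XOO/X.O*, (2,1):-1/X.X/XOO/.XO
[X.X/XOO/X.O] end (terminal -1, O#2); searched X.X/XOO/..O to 8

value(X.X/XOO/..O, X) = +1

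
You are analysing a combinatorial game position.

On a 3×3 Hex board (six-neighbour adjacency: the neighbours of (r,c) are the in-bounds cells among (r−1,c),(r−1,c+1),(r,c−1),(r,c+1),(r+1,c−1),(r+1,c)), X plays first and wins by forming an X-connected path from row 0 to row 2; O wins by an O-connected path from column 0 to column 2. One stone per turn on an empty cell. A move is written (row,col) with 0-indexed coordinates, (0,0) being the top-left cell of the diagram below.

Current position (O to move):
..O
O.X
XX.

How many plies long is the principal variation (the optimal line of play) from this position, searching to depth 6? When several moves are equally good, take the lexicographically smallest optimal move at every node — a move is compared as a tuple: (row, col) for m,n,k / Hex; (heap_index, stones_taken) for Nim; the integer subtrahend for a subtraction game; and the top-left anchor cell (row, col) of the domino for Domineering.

ply 1, O at ..O/O.X/XX. | (0,0)=+1→O.O/O.X/XX.*; (0,1)=+1→.OO/O.X/XX.; (1,1)=+1→..O/OOX/XX.; (2,2)=+1→..O/O.X/XXO
ply 2, X at O.O/O.X/XX. | (0,1)=-1→OXO/O.X/XX.*; (1,1)=-1→O.O/OXX/XX.; (2,2)=-1→O.O/O.X/XXX
ply 3, O at OXO/O.X/XX. | (1,1)=+1→OXO/OOX/XX.*; (2,2)=-1→OXO/O.X/XXO
ply 4: OXO/OOX/XX. is terminal -1 (X); from ..O/O.X/XX. depth 6

PV length from [..O/O.X/XX.]: 3 plies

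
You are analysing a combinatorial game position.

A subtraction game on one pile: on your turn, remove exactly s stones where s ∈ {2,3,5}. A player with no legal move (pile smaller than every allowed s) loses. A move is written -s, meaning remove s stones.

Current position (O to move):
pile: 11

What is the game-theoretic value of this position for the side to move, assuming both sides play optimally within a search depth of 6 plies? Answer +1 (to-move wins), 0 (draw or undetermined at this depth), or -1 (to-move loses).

ply 1, O at 11 | -2=-1→9; -3=+1→8*; -5=-1→6
ply 2, X at 8 | -2=-1→6*; -3=-1→5; -5=-1→3
ply 3, O at 6 | -2=-1→4; -3=-1→3; -5=+1→1*
ply 4: 1 is terminal -1 (X); from 11 depth 6

value(11, O) = +1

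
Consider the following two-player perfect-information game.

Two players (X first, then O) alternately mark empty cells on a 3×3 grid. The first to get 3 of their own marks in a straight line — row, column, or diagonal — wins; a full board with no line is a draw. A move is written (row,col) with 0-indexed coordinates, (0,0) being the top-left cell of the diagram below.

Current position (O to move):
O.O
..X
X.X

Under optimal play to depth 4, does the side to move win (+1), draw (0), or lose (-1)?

ply 1, O at O.O/..X/X.X | (0,1)=+1→OOO/..X/X.X*; (1,0)=-1→O.O/O.X/X.X; (1,1)=-1→O.O/.OX/X.X; (2,1)=+0→O.O/..X/XOX
ply 2: OOO/..X/X.X is terminal -1 (X); from O.O/..X/X.X depth 4

value(O.O/..X/X.X, O) = +1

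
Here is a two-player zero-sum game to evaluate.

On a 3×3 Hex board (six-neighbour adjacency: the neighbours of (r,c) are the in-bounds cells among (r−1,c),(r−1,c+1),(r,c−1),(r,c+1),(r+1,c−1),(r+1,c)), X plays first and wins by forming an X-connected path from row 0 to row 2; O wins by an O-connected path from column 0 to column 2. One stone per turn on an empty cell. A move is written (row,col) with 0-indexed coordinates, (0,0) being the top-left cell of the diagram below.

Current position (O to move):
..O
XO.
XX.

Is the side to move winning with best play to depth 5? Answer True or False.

O winning at [..O/XO./XX.]: False

p1 O@[..O/XO./XX.]: (0,0)[O.O/XO./XX.]-1* (0,1)[.OO/XO./XX.]-1 (1,2)[..O/XOO/XX.]-1 (2,2)[..O/XO./XXO]-1
p2 X@[O.O/XO./XX.]: (0,1)[OXO/XO./XX.]+1* (1,2)[O.O/XOX/XX.]-1 (2,2)[O.O/XO./XXX]-1
p3 O@[OXO/XO./XX.] terminal -1; root [..O/XO./XX.] d5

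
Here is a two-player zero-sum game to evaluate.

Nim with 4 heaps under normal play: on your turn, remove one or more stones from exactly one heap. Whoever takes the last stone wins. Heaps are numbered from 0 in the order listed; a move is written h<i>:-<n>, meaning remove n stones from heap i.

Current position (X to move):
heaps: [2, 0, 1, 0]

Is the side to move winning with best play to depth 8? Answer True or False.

X winning at [(2,0,1,0)]: True

ply 1, X at (2,0,1,0) | h0:-1=+1→(1,0,1,0)*; h0:-2=-1→(0,0,1,0); h2:-1=-1→(2,0,0,0)
ply 2, O at (1,0,1,0) | h0:-1=-1→(0,0,1,0)*; h2:-1=-1→(1,0,0,0)
ply 3, X at (0,0,1,0) | h2:-1=+1→(0,0,0,0)*
ply 4: (0,0,0,0) is terminal -1 (O); from (2,0,1,0) depth 8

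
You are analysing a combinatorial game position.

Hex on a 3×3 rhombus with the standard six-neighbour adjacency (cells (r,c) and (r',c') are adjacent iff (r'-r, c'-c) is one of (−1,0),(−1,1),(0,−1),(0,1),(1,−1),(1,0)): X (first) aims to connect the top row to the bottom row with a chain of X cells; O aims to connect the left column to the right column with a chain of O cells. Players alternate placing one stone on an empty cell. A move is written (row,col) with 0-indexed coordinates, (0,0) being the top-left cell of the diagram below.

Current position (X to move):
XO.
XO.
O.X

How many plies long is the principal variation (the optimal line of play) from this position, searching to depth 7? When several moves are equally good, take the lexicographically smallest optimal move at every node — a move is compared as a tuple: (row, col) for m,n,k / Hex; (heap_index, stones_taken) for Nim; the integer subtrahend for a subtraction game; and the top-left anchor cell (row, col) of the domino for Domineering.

PV length from [XO./XO./O.X]: 2 plies

p1 X@[XO./XO./O.X]: (0,2)[XOX/XO./O.X]-1* (1,2)[XO./XOX/O.X]-1 (2,1)[XO./XO./OXX]-1
p2 O@[XOX/XO./O.X]: (1,2)[XOX/XOO/O.X]+1* (2,1)[XOX/XO./OOX]-1
p3 X@[XOX/XOO/O.X] terminal -1; root [XO./XO./O.X] d7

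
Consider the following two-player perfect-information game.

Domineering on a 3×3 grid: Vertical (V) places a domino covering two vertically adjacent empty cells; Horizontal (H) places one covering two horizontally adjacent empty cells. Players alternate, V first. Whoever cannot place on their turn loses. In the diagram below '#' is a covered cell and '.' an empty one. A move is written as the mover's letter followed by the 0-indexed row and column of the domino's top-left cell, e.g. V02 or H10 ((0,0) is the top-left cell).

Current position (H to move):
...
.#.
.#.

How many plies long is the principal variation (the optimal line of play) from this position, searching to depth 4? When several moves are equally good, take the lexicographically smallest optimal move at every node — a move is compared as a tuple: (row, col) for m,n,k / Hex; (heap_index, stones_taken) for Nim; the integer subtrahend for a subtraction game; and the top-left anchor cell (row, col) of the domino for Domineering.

ply 1, H at .../.#./.#. | H00=-1→##./.#./.#.*; H01=-1→.##/.#./.#.
ply 2, V at ##./.#./.#. | V02=+1→###/.##/.#.*; V10=+1→##./##./##.; V12=+1→##./.##/.##
ply 3: ###/.##/.#. is terminal -1 (H); from .../.#./.#. depth 4

PV length from [.../.#./.#.]: 2 plies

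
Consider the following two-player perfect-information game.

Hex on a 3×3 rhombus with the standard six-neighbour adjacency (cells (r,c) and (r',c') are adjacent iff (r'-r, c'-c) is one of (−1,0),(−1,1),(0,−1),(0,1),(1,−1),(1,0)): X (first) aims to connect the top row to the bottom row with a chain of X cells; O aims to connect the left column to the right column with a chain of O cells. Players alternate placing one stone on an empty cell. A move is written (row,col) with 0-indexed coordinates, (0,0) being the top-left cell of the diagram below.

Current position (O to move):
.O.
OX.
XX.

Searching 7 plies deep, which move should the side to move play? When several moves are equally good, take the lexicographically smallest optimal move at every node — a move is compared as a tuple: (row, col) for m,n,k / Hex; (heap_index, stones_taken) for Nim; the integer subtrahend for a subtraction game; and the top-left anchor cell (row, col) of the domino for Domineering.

[.O./OX./XX.] O move#1: (0,0):-1/OO./OX./XX., (0,2):+1/.OO/OX./XX.*, (1,2):-1/.O./OXO/XX., (2,2):-1/.O./OX./XXO
[.OO/OX./XX.] end (terminal -1, X#2); searched .O./OX./XX. to 7

O's best at [.O./OX./XX.]: (0,2)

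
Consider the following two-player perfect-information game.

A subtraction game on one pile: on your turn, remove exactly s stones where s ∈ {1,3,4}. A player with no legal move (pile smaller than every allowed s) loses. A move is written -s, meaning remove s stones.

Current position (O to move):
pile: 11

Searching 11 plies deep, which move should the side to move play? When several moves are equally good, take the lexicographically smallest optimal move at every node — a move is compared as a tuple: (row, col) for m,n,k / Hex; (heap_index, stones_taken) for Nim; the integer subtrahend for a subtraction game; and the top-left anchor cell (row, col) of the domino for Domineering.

p1 O@[11]: -1[10]-1 -3[8]-1 -4[7]+1*
p2 X@[7]: -1[6]-1* -3[4]-1 -4[3]-1
p3 O@[6]: -1[5]-1 -3[3]-1 -4[2]+1*
p4 X@[2]: -1[1]-1*
p5 O@[1]: -1[0]+1*
p6 X@[0] terminal -1; root [11] d11

O's best at [11]: -4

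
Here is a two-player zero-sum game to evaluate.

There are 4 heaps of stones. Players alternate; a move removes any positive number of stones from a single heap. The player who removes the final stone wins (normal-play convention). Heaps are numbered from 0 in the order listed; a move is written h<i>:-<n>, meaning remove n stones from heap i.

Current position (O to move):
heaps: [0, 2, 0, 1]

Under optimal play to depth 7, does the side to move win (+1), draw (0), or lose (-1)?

value((0,2,0,1), O) = +1

p1 O@[(0,2,0,1)]: h1:-1[(0,1,0,1)]+1* h1:-2[(0,0,0,1)]-1 h3:-1[(0,2,0,0)]-1
p2 X@[(0,1,0,1)]: h1:-1[(0,0,0,1)]-1* h3:-1[(0,1,0,0)]-1
p3 O@[(0,0,0,1)]: h3:-1[(0,0,0,0)]+1*
p4 X@[(0,0,0,0)] terminal -1; root [(0,2,0,1)] d7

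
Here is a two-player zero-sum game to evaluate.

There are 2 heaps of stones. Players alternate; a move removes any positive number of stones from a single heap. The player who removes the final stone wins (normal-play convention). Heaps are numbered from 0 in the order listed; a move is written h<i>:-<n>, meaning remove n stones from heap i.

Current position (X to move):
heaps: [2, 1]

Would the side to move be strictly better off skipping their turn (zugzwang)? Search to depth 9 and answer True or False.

ply 1, X at (2,1) | h0:-1=+1→(1,1)*; h0:-2=-1→(0,1); h1:-1=-1→(2,0)
ply 2, O at (1,1) | h0:-1=-1→(0,1)*; h1:-1=-1→(1,0)
ply 3, X at (0,1) | h1:-1=+1→(0,0)*
ply 4: (0,0) is terminal -1 (O); from (2,1) depth 9
if X skipped the turn, O would face:
~ ply 1, O at (2,1) | h0:-1=+1→(1,1)*; h0:-2=-1→(0,1); h1:-1=-1→(2,0)
~ ply 2, X at (1,1) | h0:-1=-1→(0,1)*; h1:-1=-1→(1,0)
~ ply 3, O at (0,1) | h1:-1=+1→(0,0)*
~ ply 4: (0,0) is terminal -1 (X); from (2,1) depth 9
compare (X): move=+1 vs pass=-1

zugzwang((2,1), X) = False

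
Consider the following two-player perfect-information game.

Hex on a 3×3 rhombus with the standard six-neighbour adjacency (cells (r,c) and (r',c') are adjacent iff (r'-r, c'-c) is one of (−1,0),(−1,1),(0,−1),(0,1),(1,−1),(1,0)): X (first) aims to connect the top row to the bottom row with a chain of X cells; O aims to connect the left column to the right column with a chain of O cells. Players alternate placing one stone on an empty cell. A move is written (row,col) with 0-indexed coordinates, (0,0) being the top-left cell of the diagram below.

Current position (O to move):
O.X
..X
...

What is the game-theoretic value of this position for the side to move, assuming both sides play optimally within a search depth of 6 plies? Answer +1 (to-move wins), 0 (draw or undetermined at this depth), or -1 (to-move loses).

p1 O@[O.X/..X/...]: (0,1)[OOX/..X/...]-1* (1,0)[O.X/O.X/...]-1 (1,1)[O.X/.OX/...]-1 (2,0)[O.X/..X/O..]-1 (2,1)[O.X/..X/.O.]-1 (2,2)[O.X/..X/..O]-1
p2 X@[OOX/..X/...]: (1,0)[OOX/X.X/...]+1* (1,1)[OOX/.XX/...]+1 (2,0)[OOX/..X/X..]+1 (2,1)[OOX/..X/.X.]+1 (2,2)[OOX/..X/..X]+1
p3 O@[OOX/X.X/...]: (1,1)[OOX/XOX/...]-1* (2,0)[OOX/X.X/O..]-1 (2,1)[OOX/X.X/.O.]-1 (2,2)[OOX/X.X/..O]-1
p4 X@[OOX/XOX/...]: (2,0)[OOX/XOX/X..]+1* (2,1)[OOX/XOX/.X.]+1 (2,2)[OOX/XOX/..X]+1
p5 O@[OOX/XOX/X..]: (2,1)[OOX/XOX/XO.]-1* (2,2)[OOX/XOX/X.O]-1
p6 X@[OOX/XOX/XO.]: (2,2)[OOX/XOX/XOX]+1*
p7 O@[OOX/XOX/XOX] terminal -1; root [O.X/..X/...] d6

value(O.X/..X/..., O) = -1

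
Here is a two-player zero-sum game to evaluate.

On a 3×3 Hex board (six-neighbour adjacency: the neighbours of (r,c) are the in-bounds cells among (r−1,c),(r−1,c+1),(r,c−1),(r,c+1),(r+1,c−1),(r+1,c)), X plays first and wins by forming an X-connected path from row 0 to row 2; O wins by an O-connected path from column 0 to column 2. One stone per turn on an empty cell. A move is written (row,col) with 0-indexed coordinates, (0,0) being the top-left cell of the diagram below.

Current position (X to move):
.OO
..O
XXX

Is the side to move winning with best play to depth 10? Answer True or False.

ply 1, X at .OO/..O/XXX | (0,0)=-1→XOO/..O/XXX*; (1,0)=-1→.OO/X.O/XXX; (1,1)=-1→.OO/.XO/XXX
ply 2, O at XOO/..O/XXX | (1,0)=+1→XOO/O.O/XXX*; (1,1)=-1→XOO/.OO/XXX
ply 3: XOO/O.O/XXX is terminal -1 (X); from .OO/..O/XXX depth 10

X winning at [.OO/..O/XXX]: False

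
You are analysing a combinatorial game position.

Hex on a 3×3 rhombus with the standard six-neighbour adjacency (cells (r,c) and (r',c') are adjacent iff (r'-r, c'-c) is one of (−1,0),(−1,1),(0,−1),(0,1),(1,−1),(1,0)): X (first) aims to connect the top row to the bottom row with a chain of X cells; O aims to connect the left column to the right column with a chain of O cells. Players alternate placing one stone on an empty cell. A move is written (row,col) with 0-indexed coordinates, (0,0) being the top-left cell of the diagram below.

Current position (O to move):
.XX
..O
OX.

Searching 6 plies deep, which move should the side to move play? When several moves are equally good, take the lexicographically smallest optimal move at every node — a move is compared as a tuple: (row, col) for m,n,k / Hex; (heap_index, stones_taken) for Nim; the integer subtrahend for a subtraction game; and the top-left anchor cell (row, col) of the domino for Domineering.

ply 1, O at .XX/..O/OX. | (0,0)=-1→OXX/..O/OX.; (1,0)=-1→.XX/O.O/OX.; (1,1)=+1→.XX/.OO/OX.*; (2,2)=-1→.XX/..O/OXO
ply 2: .XX/.OO/OX. is terminal -1 (X); from .XX/..O/OX. depth 6

O's best at [.XX/..O/OX.]: (1,1)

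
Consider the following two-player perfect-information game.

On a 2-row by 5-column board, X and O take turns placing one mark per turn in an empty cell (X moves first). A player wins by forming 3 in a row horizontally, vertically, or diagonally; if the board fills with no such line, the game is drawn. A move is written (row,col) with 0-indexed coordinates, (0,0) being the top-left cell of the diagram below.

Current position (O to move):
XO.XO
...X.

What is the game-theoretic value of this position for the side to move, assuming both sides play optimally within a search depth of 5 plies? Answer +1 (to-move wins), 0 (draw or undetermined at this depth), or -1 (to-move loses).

value(XO.XO/...X., O) = 0

[XO.XO/...X.] O move#1: (0,2):-1/XOOXO/...X., (1,0):-1/XO.XO/O..X., (1,1):+0/XO.XO/.O.X.*, (1,2):+0/XO.XO/..OX., (1,4):+0/XO.XO/...XO
[XO.XO/.O.X.] X move#2: (0,2):+0/XOXXO/.O.X.*, (1,0):+0/XO.XO/XO.X., (1,2):+0/XO.XO/.OXX., (1,4):+0/XO.XO/.O.XX
[XOXXO/.O.X.] O move#3: (1,0):+0/XOXXO/OO.X.*, (1,2):+0/XOXXO/.OOX., (1,4):+0/XOXXO/.O.XO
[XOXXO/OO.X.] X move#4: (1,2):+0/XOXXO/OOXX.*, (1,4):-1/XOXXO/OO.XX
[XOXXO/OOXX.] O move#5: (1,4):+0/XOXXO/OOXXO*
[XOXXO/OOXXO] end (terminal +0, X#6); searched XO.XO/...X. to 5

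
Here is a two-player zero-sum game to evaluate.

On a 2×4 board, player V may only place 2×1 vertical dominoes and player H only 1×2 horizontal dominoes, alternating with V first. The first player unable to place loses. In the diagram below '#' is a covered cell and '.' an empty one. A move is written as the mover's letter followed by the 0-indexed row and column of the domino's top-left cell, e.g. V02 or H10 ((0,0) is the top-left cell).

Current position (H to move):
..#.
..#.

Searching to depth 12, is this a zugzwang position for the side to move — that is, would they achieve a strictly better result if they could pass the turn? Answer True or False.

p1 H@[..#./..#.]: H00[###./..#.]+1* H10[..#./###.]+1
p2 V@[###./..#.]: V03[####/..##]-1*
p3 H@[####/..##]: H10[####/####]+1*
p4 V@[####/####] terminal -1; root [..#./..#.] d12
suppose H passes — search the same position with V to move:
pass> p1 V@[..#./..#.]: V00[#.#./#.#.]+1* V01[.##./.##.]+1 V03[..##/..##]-1
pass> p2 H@[#.#./#.#.] terminal -1; root [..#./..#.] d12
for H: play +1, pass -1

zugzwang(..#./..#., H) = False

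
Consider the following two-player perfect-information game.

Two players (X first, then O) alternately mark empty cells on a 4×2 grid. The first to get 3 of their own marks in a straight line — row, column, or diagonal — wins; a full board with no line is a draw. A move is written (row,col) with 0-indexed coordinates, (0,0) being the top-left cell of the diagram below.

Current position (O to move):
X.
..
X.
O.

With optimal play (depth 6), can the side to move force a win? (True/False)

ply 1, O at X./../X./O. | (0,1)=-1→XO/../X./O.; (1,0)=+0→X./O./X./O.*; (1,1)=-1→X./.O/X./O.; (2,1)=-1→X./../XO/O.; (3,1)=-1→X./../X./OO
ply 2, X at X./O./X./O. | (0,1)=+0→XX/O./X./O.*; (1,1)=+0→X./OX/X./O.; (2,1)=+0→X./O./XX/O.; (3,1)=+0→X./O./X./OX
ply 3, O at XX/O./X./O. | (1,1)=+0→XX/OO/X./O.*; (2,1)=+0→XX/O./XO/O.; (3,1)=+0→XX/O./X./OO
ply 4, X at XX/OO/X./O. | (2,1)=+0→XX/OO/XX/O.*; (3,1)=+0→XX/OO/X./OX
ply 5, O at XX/OO/XX/O. | (3,1)=+0→XX/OO/XX/OO*
ply 6: XX/OO/XX/OO is terminal +0 (X); from X./../X./O. depth 6

O winning at [X./../X./O.]: False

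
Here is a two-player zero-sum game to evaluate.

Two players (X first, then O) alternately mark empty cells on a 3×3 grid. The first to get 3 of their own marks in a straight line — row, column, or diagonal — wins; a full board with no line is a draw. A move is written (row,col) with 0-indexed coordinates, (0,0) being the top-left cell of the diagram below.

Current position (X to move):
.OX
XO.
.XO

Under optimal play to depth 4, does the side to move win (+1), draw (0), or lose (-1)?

value(.OX/XO./.XO, X) = 0

ply 1, X at .OX/XO./.XO | (0,0)=+0→XOX/XO./.XO*; (1,2)=-1→.OX/XOX/.XO; (2,0)=-1→.OX/XO./XXO
ply 2, O at XOX/XO./.XO | (1,2)=-1→XOX/XOO/.XO; (2,0)=+0→XOX/XO./OXO*
ply 3, X at XOX/XO./OXO | (1,2)=+0→XOX/XOX/OXO*
ply 4: XOX/XOX/OXO is terminal +0 (O); from .OX/XO./.XO depth 4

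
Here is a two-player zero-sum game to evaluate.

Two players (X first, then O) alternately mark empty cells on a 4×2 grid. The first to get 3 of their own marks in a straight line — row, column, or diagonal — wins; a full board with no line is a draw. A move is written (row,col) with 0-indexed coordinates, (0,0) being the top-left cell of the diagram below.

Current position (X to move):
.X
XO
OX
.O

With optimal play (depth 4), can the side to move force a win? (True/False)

X winning at [.X/XO/OX/.O]: False

ply 1, X at .X/XO/OX/.O | (0,0)=+0→XX/XO/OX/.O*; (3,0)=+0→.X/XO/OX/XO
ply 2, O at XX/XO/OX/.O | (3,0)=+0→XX/XO/OX/OO*
ply 3: XX/XO/OX/OO is terminal +0 (X); from .X/XO/OX/.O depth 4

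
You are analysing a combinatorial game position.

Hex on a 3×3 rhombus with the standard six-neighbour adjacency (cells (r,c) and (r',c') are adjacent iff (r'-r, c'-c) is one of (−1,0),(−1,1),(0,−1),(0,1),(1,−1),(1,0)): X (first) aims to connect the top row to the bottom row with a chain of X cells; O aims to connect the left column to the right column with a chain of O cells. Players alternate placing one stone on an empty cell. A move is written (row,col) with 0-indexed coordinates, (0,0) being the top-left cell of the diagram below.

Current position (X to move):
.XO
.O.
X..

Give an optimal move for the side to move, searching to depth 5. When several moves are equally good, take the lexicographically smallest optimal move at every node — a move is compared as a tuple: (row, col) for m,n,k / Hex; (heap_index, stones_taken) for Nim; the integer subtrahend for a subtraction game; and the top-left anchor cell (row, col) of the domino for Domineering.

p1 X@[.XO/.O./X..]: (0,0)[XXO/.O./X..]-1 (1,0)[.XO/XO./X..]+1* (1,2)[.XO/.OX/X..]-1 (2,1)[.XO/.O./XX.]-1 (2,2)[.XO/.O./X.X]-1
p2 O@[.XO/XO./X..] terminal -1; root [.XO/.O./X..] d5

X's best at [.XO/.O./X..]: (1,0)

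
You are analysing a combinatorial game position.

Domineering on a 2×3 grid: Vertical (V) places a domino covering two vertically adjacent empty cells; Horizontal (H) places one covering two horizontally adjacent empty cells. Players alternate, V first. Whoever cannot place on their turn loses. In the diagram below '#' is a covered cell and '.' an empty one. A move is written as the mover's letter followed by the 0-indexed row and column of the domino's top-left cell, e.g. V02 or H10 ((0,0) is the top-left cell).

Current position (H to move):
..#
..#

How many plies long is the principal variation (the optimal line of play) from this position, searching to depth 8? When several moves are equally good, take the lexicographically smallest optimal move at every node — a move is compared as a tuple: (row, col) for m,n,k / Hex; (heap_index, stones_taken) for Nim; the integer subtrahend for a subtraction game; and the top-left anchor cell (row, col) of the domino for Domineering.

ply 1, H at ..#/..# | H00=+1→###/..#*; H10=+1→..#/###
ply 2: ###/..# is terminal -1 (V); from ..#/..# depth 8

PV length from [..#/..#]: 1 ply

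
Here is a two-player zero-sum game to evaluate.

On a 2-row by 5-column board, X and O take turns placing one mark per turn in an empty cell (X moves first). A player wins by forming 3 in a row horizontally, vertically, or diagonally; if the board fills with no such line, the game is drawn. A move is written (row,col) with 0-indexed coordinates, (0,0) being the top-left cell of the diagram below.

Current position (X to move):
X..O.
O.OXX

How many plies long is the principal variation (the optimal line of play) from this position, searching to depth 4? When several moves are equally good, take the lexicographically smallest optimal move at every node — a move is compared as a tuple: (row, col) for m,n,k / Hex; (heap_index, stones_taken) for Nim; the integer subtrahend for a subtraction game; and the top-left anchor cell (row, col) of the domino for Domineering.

ply 1, X at X..O./O.OXX | (0,1)=-1→XX.O./O.OXX*; (0,2)=-1→X.XO./O.OXX; (0,4)=-1→X..OX/O.OXX; (1,1)=-1→X..O./OXOXX
ply 2, O at XX.O./O.OXX | (0,2)=+1→XXOO./O.OXX*; (0,4)=-1→XX.OO/O.OXX; (1,1)=+1→XX.O./OOOXX
ply 3, X at XXOO./O.OXX | (0,4)=-1→XXOOX/O.OXX*; (1,1)=-1→XXOO./OXOXX
ply 4, O at XXOOX/O.OXX | (1,1)=+1→XXOOX/OOOXX*
ply 5: XXOOX/OOOXX is terminal -1 (X); from X..O./O.OXX depth 4

PV length from [X..O./O.OXX]: 4 plies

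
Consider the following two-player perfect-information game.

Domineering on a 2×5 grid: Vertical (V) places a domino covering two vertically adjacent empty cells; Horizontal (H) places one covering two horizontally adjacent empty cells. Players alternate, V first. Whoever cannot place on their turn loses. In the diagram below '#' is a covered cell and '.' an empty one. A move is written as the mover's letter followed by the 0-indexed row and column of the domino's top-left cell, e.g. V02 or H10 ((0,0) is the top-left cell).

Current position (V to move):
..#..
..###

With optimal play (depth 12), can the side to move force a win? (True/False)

V winning at [..#../..###]: True

[..#../..###] V move#1: V00:+1/#.#../#.###*, V01:+1/.##../.####
[#.#../#.###] H move#2: H03:-1/#.###/#.###*
[#.###/#.###] V move#3: V01:+1/#####/#####*
[#####/#####] end (terminal -1, H#4); searched ..#../..### to 12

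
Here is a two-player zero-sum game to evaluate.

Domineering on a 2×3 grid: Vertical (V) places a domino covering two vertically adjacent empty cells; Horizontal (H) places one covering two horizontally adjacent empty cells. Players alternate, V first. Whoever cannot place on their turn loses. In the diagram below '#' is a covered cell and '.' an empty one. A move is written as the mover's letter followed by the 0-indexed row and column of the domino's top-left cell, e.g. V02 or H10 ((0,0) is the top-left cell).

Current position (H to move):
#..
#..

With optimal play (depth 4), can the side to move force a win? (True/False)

p1 H@[#../#..]: H01[###/#..]+1* H11[#../###]+1
p2 V@[###/#..] terminal -1; root [#../#..] d4

H winning at [#../#..]: True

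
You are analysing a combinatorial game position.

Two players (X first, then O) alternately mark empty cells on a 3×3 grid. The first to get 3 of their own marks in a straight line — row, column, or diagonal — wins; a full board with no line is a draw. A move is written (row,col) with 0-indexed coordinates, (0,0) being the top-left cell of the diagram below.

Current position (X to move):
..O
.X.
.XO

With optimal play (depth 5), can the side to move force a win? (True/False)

p1 X@[..O/.X./.XO]: (0,0)[X.O/.X./.XO]-1 (0,1)[.XO/.X./.XO]+1* (1,0)[..O/XX./.XO]-1 (1,2)[..O/.XX/.XO]+1 (2,0)[..O/.X./XXO]-1
p2 O@[.XO/.X./.XO] terminal -1; root [..O/.X./.XO] d5

X winning at [..O/.X./.XO]: True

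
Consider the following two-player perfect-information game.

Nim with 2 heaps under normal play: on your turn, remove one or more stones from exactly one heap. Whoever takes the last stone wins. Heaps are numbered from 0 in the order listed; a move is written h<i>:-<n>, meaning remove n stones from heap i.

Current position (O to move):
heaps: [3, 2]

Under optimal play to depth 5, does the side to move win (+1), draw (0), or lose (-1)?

ply 1, O at (3,2) | h0:-1=+1→(2,2)*; h0:-2=-1→(1,2); h0:-3=-1→(0,2); h1:-1=-1→(3,1); h1:-2=-1→(3,0)
ply 2, X at (2,2) | h0:-1=-1→(1,2)*; h0:-2=-1→(0,2); h1:-1=-1→(2,1); h1:-2=-1→(2,0)
ply 3, O at (1,2) | h0:-1=-1→(0,2); h1:-1=+1→(1,1)*; h1:-2=-1→(1,0)
ply 4, X at (1,1) | h0:-1=-1→(0,1)*; h1:-1=-1→(1,0)
ply 5, O at (0,1) | h1:-1=+1→(0,0)*
ply 6: (0,0) is terminal -1 (X); from (3,2) depth 5

value((3,2), O) = +1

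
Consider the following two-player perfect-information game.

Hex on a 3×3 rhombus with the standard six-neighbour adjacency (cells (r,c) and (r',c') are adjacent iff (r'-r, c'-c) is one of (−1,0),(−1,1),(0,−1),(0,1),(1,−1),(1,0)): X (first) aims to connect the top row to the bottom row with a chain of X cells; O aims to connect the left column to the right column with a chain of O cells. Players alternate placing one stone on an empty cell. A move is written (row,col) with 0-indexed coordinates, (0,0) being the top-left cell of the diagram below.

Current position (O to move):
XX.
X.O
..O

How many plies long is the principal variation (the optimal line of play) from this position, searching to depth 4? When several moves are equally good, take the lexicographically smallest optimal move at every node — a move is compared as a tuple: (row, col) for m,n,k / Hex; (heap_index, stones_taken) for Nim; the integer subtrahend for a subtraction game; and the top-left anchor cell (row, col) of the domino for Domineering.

PV length from [XX./X.O/..O]: 3 plies

ply 1, O at XX./X.O/..O | (0,2)=-1→XXO/X.O/..O; (1,1)=-1→XX./XOO/..O; (2,0)=+1→XX./X.O/O.O*; (2,1)=-1→XX./X.O/.OO
ply 2, X at XX./X.O/O.O | (0,2)=-1→XXX/X.O/O.O*; (1,1)=-1→XX./XXO/O.O; (2,1)=-1→XX./X.O/OXO
ply 3, O at XXX/X.O/O.O | (1,1)=+1→XXX/XOO/O.O*; (2,1)=+1→XXX/X.O/OOO
ply 4: XXX/XOO/O.O is terminal -1 (X); from XX./X.O/..O depth 4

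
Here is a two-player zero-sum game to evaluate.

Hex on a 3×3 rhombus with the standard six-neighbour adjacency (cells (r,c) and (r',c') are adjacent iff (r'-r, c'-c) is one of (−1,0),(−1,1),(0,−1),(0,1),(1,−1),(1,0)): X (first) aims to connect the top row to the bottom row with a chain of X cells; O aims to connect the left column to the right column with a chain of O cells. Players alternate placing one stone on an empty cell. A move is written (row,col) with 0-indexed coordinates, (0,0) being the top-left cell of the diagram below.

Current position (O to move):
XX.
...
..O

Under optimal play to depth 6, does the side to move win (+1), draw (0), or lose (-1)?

value(XX./.../..O, O) = +1

ply 1, O at XX./.../..O | (0,2)=-1→XXO/.../..O; (1,0)=-1→XX./O../..O; (1,1)=+1→XX./.O./..O*; (1,2)=-1→XX./..O/..O; (2,0)=+1→XX./.../O.O; (2,1)=-1→XX./.../.OO
ply 2, X at XX./.O./..O | (0,2)=-1→XXX/.O./..O*; (1,0)=-1→XX./XO./..O; (1,2)=-1→XX./.OX/..O; (2,0)=-1→XX./.O./X.O; (2,1)=-1→XX./.O./.XO
ply 3, O at XXX/.O./..O | (1,0)=+1→XXX/OO./..O*; (1,2)=+1→XXX/.OO/..O; (2,0)=+1→XXX/.O./O.O; (2,1)=+1→XXX/.O./.OO
ply 4, X at XXX/OO./..O | (1,2)=-1→XXX/OOX/..O*; (2,0)=-1→XXX/OO./X.O; (2,1)=-1→XXX/OO./.XO
ply 5, O at XXX/OOX/..O | (2,0)=-1→XXX/OOX/O.O; (2,1)=+1→XXX/OOX/.OO*
ply 6: XXX/OOX/.OO is terminal -1 (X); from XX./.../..O depth 6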